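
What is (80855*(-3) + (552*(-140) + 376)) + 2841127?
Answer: 2521658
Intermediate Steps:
(80855*(-3) + (552*(-140) + 376)) + 2841127 = (-242565 + (-77280 + 376)) + 2841127 = (-242565 - 76904) + 2841127 = -319469 + 2841127 = 2521658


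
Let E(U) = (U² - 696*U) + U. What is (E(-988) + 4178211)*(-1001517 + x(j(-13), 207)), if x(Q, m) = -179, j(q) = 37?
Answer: -5850921361440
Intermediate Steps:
E(U) = U² - 695*U
(E(-988) + 4178211)*(-1001517 + x(j(-13), 207)) = (-988*(-695 - 988) + 4178211)*(-1001517 - 179) = (-988*(-1683) + 4178211)*(-1001696) = (1662804 + 4178211)*(-1001696) = 5841015*(-1001696) = -5850921361440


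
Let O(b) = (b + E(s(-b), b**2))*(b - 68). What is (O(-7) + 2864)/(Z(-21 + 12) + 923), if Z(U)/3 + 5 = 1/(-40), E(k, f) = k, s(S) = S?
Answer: 114560/36317 ≈ 3.1544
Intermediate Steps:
O(b) = 0 (O(b) = (b - b)*(b - 68) = 0*(-68 + b) = 0)
Z(U) = -603/40 (Z(U) = -15 + 3/(-40) = -15 + 3*(-1/40) = -15 - 3/40 = -603/40)
(O(-7) + 2864)/(Z(-21 + 12) + 923) = (0 + 2864)/(-603/40 + 923) = 2864/(36317/40) = 2864*(40/36317) = 114560/36317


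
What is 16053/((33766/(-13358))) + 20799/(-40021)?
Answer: -4291322207244/675674543 ≈ -6351.2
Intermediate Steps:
16053/((33766/(-13358))) + 20799/(-40021) = 16053/((33766*(-1/13358))) + 20799*(-1/40021) = 16053/(-16883/6679) - 20799/40021 = 16053*(-6679/16883) - 20799/40021 = -107217987/16883 - 20799/40021 = -4291322207244/675674543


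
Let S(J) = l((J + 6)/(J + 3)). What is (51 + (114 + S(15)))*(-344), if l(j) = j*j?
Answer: -515054/9 ≈ -57228.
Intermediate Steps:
l(j) = j²
S(J) = (6 + J)²/(3 + J)² (S(J) = ((J + 6)/(J + 3))² = ((6 + J)/(3 + J))² = (6 + J)²/(3 + J)²)
(51 + (114 + S(15)))*(-344) = (51 + (114 + (6 + 15)²/(3 + 15)²))*(-344) = (51 + (114 + 21²/18²))*(-344) = (51 + (114 + (1/324)*441))*(-344) = (51 + (114 + 49/36))*(-344) = (51 + 4153/36)*(-344) = (5989/36)*(-344) = -515054/9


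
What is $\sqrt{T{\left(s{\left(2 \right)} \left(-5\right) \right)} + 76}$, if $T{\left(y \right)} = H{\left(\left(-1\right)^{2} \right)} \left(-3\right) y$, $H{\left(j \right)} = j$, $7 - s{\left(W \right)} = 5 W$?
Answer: $\sqrt{31} \approx 5.5678$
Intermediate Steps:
$s{\left(W \right)} = 7 - 5 W$
$T{\left(y \right)} = - 3 y$ ($T{\left(y \right)} = \left(-1\right)^{2} \left(-3\right) y = 1 \left(-3\right) y = - 3 y$)
$\sqrt{T{\left(s{\left(2 \right)} \left(-5\right) \right)} + 76} = \sqrt{- 3 \left(7 - 10\right) \left(-5\right) + 76} = \sqrt{- 3 \left(\left(-3\right) \left(-5\right)\right) + 76} = \sqrt{\left(-3\right) 15 + 76} = \sqrt{-45 + 76} = \sqrt{31}$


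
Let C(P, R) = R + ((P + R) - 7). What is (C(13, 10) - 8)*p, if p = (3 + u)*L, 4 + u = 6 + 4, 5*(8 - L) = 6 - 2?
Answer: 5832/5 ≈ 1166.4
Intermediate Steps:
L = 36/5 (L = 8 - (6 - 2)/5 = 8 - ⅕*4 = 8 - ⅘ = 36/5 ≈ 7.2000)
u = 6 (u = -4 + (6 + 4) = -4 + 10 = 6)
p = 324/5 (p = (3 + 6)*(36/5) = 9*(36/5) = 324/5 ≈ 64.800)
C(P, R) = -7 + P + 2*R (C(P, R) = R + (-7 + P + R) = -7 + P + 2*R)
(C(13, 10) - 8)*p = ((-7 + 13 + 2*10) - 8)*(324/5) = ((-7 + 13 + 20) - 8)*(324/5) = (26 - 8)*(324/5) = 18*(324/5) = 5832/5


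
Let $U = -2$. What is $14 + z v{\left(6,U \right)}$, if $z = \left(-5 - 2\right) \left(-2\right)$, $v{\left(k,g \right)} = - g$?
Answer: $42$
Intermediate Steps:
$z = 14$ ($z = \left(-7\right) \left(-2\right) = 14$)
$14 + z v{\left(6,U \right)} = 14 + 14 \left(\left(-1\right) \left(-2\right)\right) = 14 + 14 \cdot 2 = 14 + 28 = 42$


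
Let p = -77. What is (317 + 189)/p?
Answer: -46/7 ≈ -6.5714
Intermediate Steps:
(317 + 189)/p = (317 + 189)/(-77) = -1/77*506 = -46/7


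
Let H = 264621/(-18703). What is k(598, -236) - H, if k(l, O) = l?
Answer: 11449015/18703 ≈ 612.15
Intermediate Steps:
H = -264621/18703 (H = 264621*(-1/18703) = -264621/18703 ≈ -14.149)
k(598, -236) - H = 598 - 1*(-264621/18703) = 598 + 264621/18703 = 11449015/18703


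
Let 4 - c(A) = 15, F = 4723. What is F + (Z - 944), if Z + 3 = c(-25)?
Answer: 3765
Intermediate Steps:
c(A) = -11 (c(A) = 4 - 1*15 = 4 - 15 = -11)
Z = -14 (Z = -3 - 11 = -14)
F + (Z - 944) = 4723 + (-14 - 944) = 4723 - 958 = 3765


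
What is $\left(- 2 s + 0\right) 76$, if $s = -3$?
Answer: $456$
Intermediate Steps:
$\left(- 2 s + 0\right) 76 = \left(\left(-2\right) \left(-3\right) + 0\right) 76 = \left(6 + 0\right) 76 = 6 \cdot 76 = 456$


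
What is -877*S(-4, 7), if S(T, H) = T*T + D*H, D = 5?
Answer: -44727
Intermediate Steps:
S(T, H) = T² + 5*H (S(T, H) = T*T + 5*H = T² + 5*H)
-877*S(-4, 7) = -877*((-4)² + 5*7) = -877*(16 + 35) = -877*51 = -44727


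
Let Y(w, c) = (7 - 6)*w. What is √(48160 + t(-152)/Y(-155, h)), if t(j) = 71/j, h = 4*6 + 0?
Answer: √6683086562190/11780 ≈ 219.45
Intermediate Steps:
h = 24 (h = 24 + 0 = 24)
Y(w, c) = w (Y(w, c) = 1*w = w)
√(48160 + t(-152)/Y(-155, h)) = √(48160 + (71/(-152))/(-155)) = √(48160 + (71*(-1/152))*(-1/155)) = √(48160 - 71/152*(-1/155)) = √(48160 + 71/23560) = √(1134649671/23560) = √6683086562190/11780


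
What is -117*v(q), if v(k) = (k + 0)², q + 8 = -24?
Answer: -119808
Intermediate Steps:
q = -32 (q = -8 - 24 = -32)
v(k) = k²
-117*v(q) = -117*(-32)² = -117*1024 = -119808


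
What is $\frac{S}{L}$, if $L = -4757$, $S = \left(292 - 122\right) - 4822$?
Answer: $\frac{4652}{4757} \approx 0.97793$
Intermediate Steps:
$S = -4652$ ($S = \left(292 - 122\right) - 4822 = 170 - 4822 = -4652$)
$\frac{S}{L} = - \frac{4652}{-4757} = \left(-4652\right) \left(- \frac{1}{4757}\right) = \frac{4652}{4757}$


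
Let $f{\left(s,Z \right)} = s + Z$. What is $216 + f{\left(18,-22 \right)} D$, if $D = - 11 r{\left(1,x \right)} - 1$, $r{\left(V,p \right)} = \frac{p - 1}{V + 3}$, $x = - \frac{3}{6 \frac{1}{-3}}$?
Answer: $\frac{451}{2} \approx 225.5$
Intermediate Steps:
$x = \frac{3}{2}$ ($x = - \frac{3}{6 \left(- \frac{1}{3}\right)} = - \frac{3}{-2} = \left(-3\right) \left(- \frac{1}{2}\right) = \frac{3}{2} \approx 1.5$)
$r{\left(V,p \right)} = \frac{-1 + p}{3 + V}$
$f{\left(s,Z \right)} = Z + s$
$D = - \frac{19}{8}$ ($D = - 11 \frac{-1 + \frac{3}{2}}{3 + 1} - 1 = - 11 \cdot \frac{1}{4} \cdot \frac{1}{2} - 1 = \left(-11\right) \frac{1}{8} - 1 = - \frac{11}{8} - 1 = - \frac{19}{8} \approx -2.375$)
$216 + f{\left(18,-22 \right)} D = 216 + \left(-22 + 18\right) \left(- \frac{19}{8}\right) = 216 - - \frac{19}{2} = 216 + \frac{19}{2} = \frac{451}{2}$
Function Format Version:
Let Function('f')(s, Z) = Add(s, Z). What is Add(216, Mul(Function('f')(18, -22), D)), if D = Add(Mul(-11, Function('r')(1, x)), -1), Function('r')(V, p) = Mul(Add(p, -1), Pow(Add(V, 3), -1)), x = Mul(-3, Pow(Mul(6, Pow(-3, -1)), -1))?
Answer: Rational(451, 2) ≈ 225.50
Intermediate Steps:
x = Rational(3, 2) (x = Mul(-3, Pow(Mul(6, Rational(-1, 3)), -1)) = Mul(-3, Pow(-2, -1)) = Mul(-3, Rational(-1, 2)) = Rational(3, 2) ≈ 1.5000)
Function('r')(V, p) = Mul(Pow(Add(3, V), -1), Add(-1, p)) (Function('r')(V, p) = Mul(Add(-1, p), Pow(Add(3, V), -1)) = Mul(Pow(Add(3, V), -1), Add(-1, p)))
Function('f')(s, Z) = Add(Z, s)
D = Rational(-19, 8) (D = Add(Mul(-11, Mul(Pow(Add(3, 1), -1), Add(-1, Rational(3, 2)))), -1) = Add(Mul(-11, Mul(Pow(4, -1), Rational(1, 2))), -1) = Add(Mul(-11, Mul(Rational(1, 4), Rational(1, 2))), -1) = Add(Mul(-11, Rational(1, 8)), -1) = Add(Rational(-11, 8), -1) = Rational(-19, 8) ≈ -2.3750)
Add(216, Mul(Function('f')(18, -22), D)) = Add(216, Mul(Add(-22, 18), Rational(-19, 8))) = Add(216, Mul(-4, Rational(-19, 8))) = Add(216, Rational(19, 2)) = Rational(451, 2)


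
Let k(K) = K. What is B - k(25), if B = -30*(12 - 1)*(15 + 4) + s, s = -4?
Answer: -6299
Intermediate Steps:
B = -6274 (B = -30*(12 - 1)*(15 + 4) - 4 = -330*19 - 4 = -30*209 - 4 = -6270 - 4 = -6274)
B - k(25) = -6274 - 1*25 = -6274 - 25 = -6299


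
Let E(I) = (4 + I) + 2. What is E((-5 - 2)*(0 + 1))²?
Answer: 1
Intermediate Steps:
E(I) = 6 + I
E((-5 - 2)*(0 + 1))² = (6 + (-5 - 2)*(0 + 1))² = (6 - 7*1)² = (6 - 7)² = (-1)² = 1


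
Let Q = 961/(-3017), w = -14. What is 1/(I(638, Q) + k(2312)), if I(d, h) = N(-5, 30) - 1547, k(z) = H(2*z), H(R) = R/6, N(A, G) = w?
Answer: -3/2371 ≈ -0.0012653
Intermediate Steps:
N(A, G) = -14
H(R) = R/6 (H(R) = R*(1/6) = R/6)
k(z) = z/3 (k(z) = (2*z)/6 = z/3)
Q = -961/3017 (Q = 961*(-1/3017) = -961/3017 ≈ -0.31853)
I(d, h) = -1561 (I(d, h) = -14 - 1547 = -1561)
1/(I(638, Q) + k(2312)) = 1/(-1561 + (1/3)*2312) = 1/(-1561 + 2312/3) = 1/(-2371/3) = -3/2371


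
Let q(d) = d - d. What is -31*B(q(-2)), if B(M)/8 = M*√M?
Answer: 0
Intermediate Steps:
q(d) = 0
B(M) = 8*M^(3/2) (B(M) = 8*(M*√M) = 8*M^(3/2))
-31*B(q(-2)) = -248*0^(3/2) = -248*0 = -31*0 = 0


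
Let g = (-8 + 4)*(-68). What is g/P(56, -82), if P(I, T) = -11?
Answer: -272/11 ≈ -24.727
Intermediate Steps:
g = 272 (g = -4*(-68) = 272)
g/P(56, -82) = 272/(-11) = 272*(-1/11) = -272/11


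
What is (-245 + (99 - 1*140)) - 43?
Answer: -329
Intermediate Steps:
(-245 + (99 - 1*140)) - 43 = (-245 + (99 - 140)) - 43 = (-245 - 41) - 43 = -286 - 43 = -329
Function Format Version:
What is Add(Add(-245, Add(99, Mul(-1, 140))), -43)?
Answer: -329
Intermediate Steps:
Add(Add(-245, Add(99, Mul(-1, 140))), -43) = Add(Add(-245, Add(99, -140)), -43) = Add(Add(-245, -41), -43) = Add(-286, -43) = -329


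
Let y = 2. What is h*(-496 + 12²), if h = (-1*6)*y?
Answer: 4224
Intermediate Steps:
h = -12 (h = -1*6*2 = -6*2 = -12)
h*(-496 + 12²) = -12*(-496 + 12²) = -12*(-496 + 144) = -12*(-352) = 4224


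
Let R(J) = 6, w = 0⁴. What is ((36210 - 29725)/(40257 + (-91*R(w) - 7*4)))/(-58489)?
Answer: -6485/2321018987 ≈ -2.7940e-6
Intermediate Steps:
w = 0
((36210 - 29725)/(40257 + (-91*R(w) - 7*4)))/(-58489) = ((36210 - 29725)/(40257 + (-91*6 - 7*4)))/(-58489) = (6485/(40257 + (-546 - 28)))*(-1/58489) = (6485/(40257 - 574))*(-1/58489) = (6485/39683)*(-1/58489) = -6485/2321018987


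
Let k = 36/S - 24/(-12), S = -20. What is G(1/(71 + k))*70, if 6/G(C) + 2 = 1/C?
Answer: 1050/173 ≈ 6.0694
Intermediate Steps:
k = 1/5 (k = 36/(-20) - 24/(-12) = 36*(-1/20) - 24*(-1/12) = -9/5 + 2 = 1/5 ≈ 0.20000)
G(C) = 6/(-2 + 1/C)
G(1/(71 + k))*70 = -6/((71 + 1/5)*(-1 + 2/(71 + 1/5)))*70 = -6/(356/5*(-1 + 2/(356/5)))*70 = -6*5/356/(-1 + 2*(5/356))*70 = -6*5/356/(-1 + 5/178)*70 = -6*5/356/(-173/178)*70 = -6*5/356*(-178/173)*70 = (15/173)*70 = 1050/173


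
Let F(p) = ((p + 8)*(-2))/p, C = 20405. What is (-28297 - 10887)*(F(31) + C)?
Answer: -799450928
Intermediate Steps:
F(p) = (-16 - 2*p)/p (F(p) = ((8 + p)*(-2))/p = (-16 - 2*p)/p)
(-28297 - 10887)*(F(31) + C) = (-28297 - 10887)*((-2 - 16/31) + 20405) = -39184*((-2 - 16*1/31) + 20405) = -39184*((-2 - 16/31) + 20405) = -39184*(-78/31 + 20405) = -39184*632477/31 = -799450928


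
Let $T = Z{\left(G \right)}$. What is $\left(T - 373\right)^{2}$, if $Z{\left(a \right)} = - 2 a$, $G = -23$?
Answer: $106929$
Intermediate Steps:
$T = 46$ ($T = \left(-2\right) \left(-23\right) = 46$)
$\left(T - 373\right)^{2} = \left(46 - 373\right)^{2} = \left(-327\right)^{2} = 106929$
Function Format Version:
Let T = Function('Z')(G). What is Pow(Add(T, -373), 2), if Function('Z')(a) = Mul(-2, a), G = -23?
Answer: 106929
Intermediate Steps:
T = 46 (T = Mul(-2, -23) = 46)
Pow(Add(T, -373), 2) = Pow(Add(46, -373), 2) = Pow(-327, 2) = 106929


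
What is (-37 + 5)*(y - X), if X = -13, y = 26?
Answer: -1248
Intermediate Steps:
(-37 + 5)*(y - X) = (-37 + 5)*(26 - 1*(-13)) = -32*(26 + 13) = -32*39 = -1248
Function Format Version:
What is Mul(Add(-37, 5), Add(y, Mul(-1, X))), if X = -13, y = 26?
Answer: -1248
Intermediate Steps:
Mul(Add(-37, 5), Add(y, Mul(-1, X))) = Mul(Add(-37, 5), Add(26, Mul(-1, -13))) = Mul(-32, Add(26, 13)) = Mul(-32, 39) = -1248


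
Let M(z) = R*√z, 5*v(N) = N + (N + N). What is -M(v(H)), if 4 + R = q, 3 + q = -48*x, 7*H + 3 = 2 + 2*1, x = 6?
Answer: 59*√105/7 ≈ 86.367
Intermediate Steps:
H = ⅐ (H = -3/7 + (2 + 2*1)/7 = -3/7 + (2 + 2)/7 = -3/7 + (⅐)*4 = -3/7 + 4/7 = ⅐ ≈ 0.14286)
q = -291 (q = -3 - 48*6 = -3 - 288 = -291)
v(N) = 3*N/5 (v(N) = (N + (N + N))/5 = (N + 2*N)/5 = (3*N)/5 = 3*N/5)
R = -295 (R = -4 - 291 = -295)
M(z) = -295*√z
-M(v(H)) = -(-295)*√((⅗)*(⅐)) = -(-295)*√(3/35) = -(-295)*√105/35 = -(-59)*√105/7 = 59*√105/7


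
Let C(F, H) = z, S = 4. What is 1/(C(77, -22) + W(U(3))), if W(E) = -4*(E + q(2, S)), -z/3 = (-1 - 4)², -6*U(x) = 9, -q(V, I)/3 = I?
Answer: -1/21 ≈ -0.047619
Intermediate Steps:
q(V, I) = -3*I
U(x) = -3/2 (U(x) = -⅙*9 = -3/2)
z = -75 (z = -3*(-1 - 4)² = -3*(-5)² = -3*25 = -75)
W(E) = 48 - 4*E (W(E) = -4*(E - 3*4) = -4*(E - 12) = -4*(-12 + E) = 48 - 4*E)
C(F, H) = -75
1/(C(77, -22) + W(U(3))) = 1/(-75 + (48 - 4*(-3/2))) = 1/(-75 + (48 + 6)) = 1/(-75 + 54) = 1/(-21) = -1/21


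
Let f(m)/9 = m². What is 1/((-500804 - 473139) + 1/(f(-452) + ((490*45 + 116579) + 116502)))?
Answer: -2093867/2039307107580 ≈ -1.0268e-6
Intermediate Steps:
f(m) = 9*m²
1/((-500804 - 473139) + 1/(f(-452) + ((490*45 + 116579) + 116502))) = 1/((-500804 - 473139) + 1/(9*(-452)² + ((490*45 + 116579) + 116502))) = 1/(-973943 + 1/(9*204304 + ((22050 + 116579) + 116502))) = 1/(-973943 + 1/(1838736 + (138629 + 116502))) = 1/(-973943 + 1/(1838736 + 255131)) = 1/(-973943 + 1/2093867) = 1/(-2039307107580/2093867) = -2093867/2039307107580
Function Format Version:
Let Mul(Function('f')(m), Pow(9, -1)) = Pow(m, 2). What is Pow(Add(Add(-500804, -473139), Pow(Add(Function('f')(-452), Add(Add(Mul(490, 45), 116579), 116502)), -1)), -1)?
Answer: Rational(-2093867, 2039307107580) ≈ -1.0268e-6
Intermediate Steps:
Function('f')(m) = Mul(9, Pow(m, 2))
Pow(Add(Add(-500804, -473139), Pow(Add(Function('f')(-452), Add(Add(Mul(490, 45), 116579), 116502)), -1)), -1) = Pow(Add(Add(-500804, -473139), Pow(Add(Mul(9, Pow(-452, 2)), Add(Add(Mul(490, 45), 116579), 116502)), -1)), -1) = Pow(Add(-973943, Pow(Add(Mul(9, 204304), Add(Add(22050, 116579), 116502)), -1)), -1) = Pow(Add(-973943, Pow(Add(1838736, Add(138629, 116502)), -1)), -1) = Pow(Add(-973943, Pow(Add(1838736, 255131), -1)), -1) = Pow(Add(-973943, Pow(2093867, -1)), -1) = Pow(Add(-973943, Rational(1, 2093867)), -1) = Pow(Rational(-2039307107580, 2093867), -1) = Rational(-2093867, 2039307107580)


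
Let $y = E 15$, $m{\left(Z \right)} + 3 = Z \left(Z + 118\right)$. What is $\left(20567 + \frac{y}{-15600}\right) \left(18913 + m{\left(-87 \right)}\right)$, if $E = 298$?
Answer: $\frac{173393025183}{520} \approx 3.3345 \cdot 10^{8}$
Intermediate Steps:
$m{\left(Z \right)} = -3 + Z \left(118 + Z\right)$ ($m{\left(Z \right)} = -3 + Z \left(Z + 118\right) = -3 + Z \left(118 + Z\right)$)
$y = 4470$ ($y = 298 \cdot 15 = 4470$)
$\left(20567 + \frac{y}{-15600}\right) \left(18913 + m{\left(-87 \right)}\right) = \left(20567 + \frac{4470}{-15600}\right) \left(18913 + \left(-3 + \left(-87\right)^{2} + 118 \left(-87\right)\right)\right) = \left(20567 + 4470 \left(- \frac{1}{15600}\right)\right) \left(18913 - 2700\right) = \left(20567 - \frac{149}{520}\right) \left(18913 - 2700\right) = \frac{10694691}{520} \cdot 16213 = \frac{173393025183}{520}$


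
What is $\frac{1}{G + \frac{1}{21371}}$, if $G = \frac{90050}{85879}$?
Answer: $\frac{1835320109}{1924544429} \approx 0.95364$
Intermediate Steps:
$G = \frac{90050}{85879}$ ($G = 90050 \cdot \frac{1}{85879} = \frac{90050}{85879} \approx 1.0486$)
$\frac{1}{G + \frac{1}{21371}} = \frac{1}{\frac{90050}{85879} + \frac{1}{21371}} = \frac{1}{\frac{1924544429}{1835320109}} = \frac{1835320109}{1924544429}$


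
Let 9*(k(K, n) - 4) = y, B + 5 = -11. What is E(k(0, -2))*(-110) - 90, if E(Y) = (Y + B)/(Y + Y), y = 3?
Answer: 755/13 ≈ 58.077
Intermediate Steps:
B = -16 (B = -5 - 11 = -16)
k(K, n) = 13/3 (k(K, n) = 4 + (1/9)*3 = 4 + 1/3 = 13/3)
E(Y) = (-16 + Y)/(2*Y) (E(Y) = (Y - 16)/(Y + Y) = (-16 + Y)/((2*Y)) = (-16 + Y)*(1/(2*Y)) = (-16 + Y)/(2*Y))
E(k(0, -2))*(-110) - 90 = ((-16 + 13/3)/(2*(13/3)))*(-110) - 90 = ((1/2)*(3/13)*(-35/3))*(-110) - 90 = -35/26*(-110) - 90 = 1925/13 - 90 = 755/13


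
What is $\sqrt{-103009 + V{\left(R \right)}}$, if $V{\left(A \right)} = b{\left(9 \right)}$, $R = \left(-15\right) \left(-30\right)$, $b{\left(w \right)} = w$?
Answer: $10 i \sqrt{1030} \approx 320.94 i$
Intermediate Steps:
$R = 450$
$V{\left(A \right)} = 9$
$\sqrt{-103009 + V{\left(R \right)}} = \sqrt{-103009 + 9} = \sqrt{-103000} = 10 i \sqrt{1030}$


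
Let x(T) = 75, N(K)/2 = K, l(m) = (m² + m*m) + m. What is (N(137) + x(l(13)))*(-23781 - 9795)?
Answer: -11718024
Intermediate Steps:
l(m) = m + 2*m² (l(m) = (m² + m²) + m = 2*m² + m = m + 2*m²)
N(K) = 2*K
(N(137) + x(l(13)))*(-23781 - 9795) = (2*137 + 75)*(-23781 - 9795) = (274 + 75)*(-33576) = 349*(-33576) = -11718024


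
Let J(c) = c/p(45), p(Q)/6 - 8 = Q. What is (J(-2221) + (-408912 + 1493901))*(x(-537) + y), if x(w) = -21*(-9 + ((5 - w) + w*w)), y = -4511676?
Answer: -608313344903943/53 ≈ -1.1478e+13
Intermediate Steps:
p(Q) = 48 + 6*Q
x(w) = 84 - 21*w² + 21*w (x(w) = -21*(-9 + ((5 - w) + w²)) = -21*(-9 + (5 + w² - w)) = -21*(-4 + w² - w) = 84 - 21*w² + 21*w)
J(c) = c/318 (J(c) = c/(48 + 6*45) = c/(48 + 270) = c/318)
(J(-2221) + (-408912 + 1493901))*(x(-537) + y) = ((1/318)*(-2221) + (-408912 + 1493901))*((84 - 21*(-537)² + 21*(-537)) - 4511676) = (-2221/318 + 1084989)*((84 - 21*288369 - 11277) - 4511676) = 345024281*((84 - 6055749 - 11277) - 4511676)/318 = 345024281*(-6066942 - 4511676)/318 = (345024281/318)*(-10578618) = -608313344903943/53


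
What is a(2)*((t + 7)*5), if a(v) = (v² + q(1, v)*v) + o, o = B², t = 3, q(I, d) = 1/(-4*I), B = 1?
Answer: 225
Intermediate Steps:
q(I, d) = -1/(4*I)
o = 1 (o = 1² = 1)
a(v) = 1 + v² - v/4 (a(v) = (v² + (-¼/1)*v) + 1 = (v² + (-¼*1)*v) + 1 = (v² - v/4) + 1 = 1 + v² - v/4)
a(2)*((t + 7)*5) = (1 + 2² - ¼*2)*((3 + 7)*5) = (1 + 4 - ½)*(10*5) = (9/2)*50 = 225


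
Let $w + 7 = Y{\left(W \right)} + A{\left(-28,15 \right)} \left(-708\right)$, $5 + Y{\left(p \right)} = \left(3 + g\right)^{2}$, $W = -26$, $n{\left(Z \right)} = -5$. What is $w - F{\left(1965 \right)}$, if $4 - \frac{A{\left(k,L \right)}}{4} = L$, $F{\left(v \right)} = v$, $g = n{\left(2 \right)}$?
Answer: $29179$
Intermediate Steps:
$g = -5$
$A{\left(k,L \right)} = 16 - 4 L$
$Y{\left(p \right)} = -1$ ($Y{\left(p \right)} = -5 + \left(3 - 5\right)^{2} = -5 + \left(-2\right)^{2} = -5 + 4 = -1$)
$w = 31144$ ($w = -7 - \left(1 - \left(16 - 60\right) \left(-708\right)\right) = -7 - -31151 = -7 + \left(-1 + 31152\right) = -7 + 31151 = 31144$)
$w - F{\left(1965 \right)} = 31144 - 1965 = 29179$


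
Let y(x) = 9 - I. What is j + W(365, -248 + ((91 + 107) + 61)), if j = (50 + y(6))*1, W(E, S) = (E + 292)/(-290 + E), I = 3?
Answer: 1619/25 ≈ 64.760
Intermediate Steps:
y(x) = 6 (y(x) = 9 - 1*3 = 9 - 3 = 6)
W(E, S) = (292 + E)/(-290 + E)
j = 56 (j = (50 + 6)*1 = 56*1 = 56)
j + W(365, -248 + ((91 + 107) + 61)) = 56 + (292 + 365)/(-290 + 365) = 56 + 657/75 = 56 + (1/75)*657 = 56 + 219/25 = 1619/25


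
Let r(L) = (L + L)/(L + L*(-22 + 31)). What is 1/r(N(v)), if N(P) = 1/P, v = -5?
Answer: 5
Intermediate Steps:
r(L) = ⅕ (r(L) = (2*L)/(L + L*9) = (2*L)/(L + 9*L) = (2*L)/((10*L)) = (2*L)*(1/(10*L)) = ⅕)
1/r(N(v)) = 1/(⅕) = 5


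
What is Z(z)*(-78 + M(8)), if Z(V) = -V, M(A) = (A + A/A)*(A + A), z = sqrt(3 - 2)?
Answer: -66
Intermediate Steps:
z = 1 (z = sqrt(1) = 1)
M(A) = 2*A*(1 + A) (M(A) = (A + 1)*(2*A) = (1 + A)*(2*A) = 2*A*(1 + A))
Z(z)*(-78 + M(8)) = (-1*1)*(-78 + 2*8*(1 + 8)) = -(-78 + 2*8*9) = -(-78 + 144) = -1*66 = -66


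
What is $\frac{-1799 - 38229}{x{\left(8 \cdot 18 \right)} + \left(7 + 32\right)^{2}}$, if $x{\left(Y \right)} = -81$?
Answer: $- \frac{10007}{360} \approx -27.797$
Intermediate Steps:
$\frac{-1799 - 38229}{x{\left(8 \cdot 18 \right)} + \left(7 + 32\right)^{2}} = \frac{-1799 - 38229}{-81 + \left(7 + 32\right)^{2}} = - \frac{40028}{-81 + 39^{2}} = - \frac{40028}{-81 + 1521} = - \frac{40028}{1440} = \left(-40028\right) \frac{1}{1440} = - \frac{10007}{360}$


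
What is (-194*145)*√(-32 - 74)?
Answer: -28130*I*√106 ≈ -2.8962e+5*I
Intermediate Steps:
(-194*145)*√(-32 - 74) = -28130*I*√106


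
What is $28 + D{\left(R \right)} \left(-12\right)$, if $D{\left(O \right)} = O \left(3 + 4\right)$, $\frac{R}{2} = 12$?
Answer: $-1988$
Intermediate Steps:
$R = 24$ ($R = 2 \cdot 12 = 24$)
$D{\left(O \right)} = 7 O$ ($D{\left(O \right)} = O 7 = 7 O$)
$28 + D{\left(R \right)} \left(-12\right) = 28 + 7 \cdot 24 \left(-12\right) = 28 + 168 \left(-12\right) = 28 - 2016 = -1988$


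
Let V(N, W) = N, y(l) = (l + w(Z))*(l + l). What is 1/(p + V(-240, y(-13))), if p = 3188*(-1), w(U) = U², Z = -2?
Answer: -1/3428 ≈ -0.00029172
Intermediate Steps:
p = -3188
y(l) = 2*l*(4 + l) (y(l) = (l + (-2)²)*(l + l) = (l + 4)*(2*l) = (4 + l)*(2*l) = 2*l*(4 + l))
1/(p + V(-240, y(-13))) = 1/(-3188 - 240) = 1/(-3428) = -1/3428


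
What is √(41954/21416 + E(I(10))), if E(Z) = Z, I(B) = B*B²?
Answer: √28721471429/5354 ≈ 31.654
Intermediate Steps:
I(B) = B³
√(41954/21416 + E(I(10))) = √(41954/21416 + 10³) = √(41954*(1/21416) + 1000) = √(20977/10708 + 1000) = √(10728977/10708) = √28721471429/5354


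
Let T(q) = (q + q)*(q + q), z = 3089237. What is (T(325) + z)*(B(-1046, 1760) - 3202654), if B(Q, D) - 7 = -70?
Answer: -11247099789429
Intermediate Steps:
T(q) = 4*q² (T(q) = (2*q)*(2*q) = 4*q²)
B(Q, D) = -63 (B(Q, D) = 7 - 70 = -63)
(T(325) + z)*(B(-1046, 1760) - 3202654) = (4*325² + 3089237)*(-63 - 3202654) = (4*105625 + 3089237)*(-3202717) = (422500 + 3089237)*(-3202717) = 3511737*(-3202717) = -11247099789429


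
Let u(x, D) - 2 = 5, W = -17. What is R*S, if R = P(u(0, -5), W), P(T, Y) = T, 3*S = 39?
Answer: 91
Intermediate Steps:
u(x, D) = 7 (u(x, D) = 2 + 5 = 7)
S = 13 (S = (⅓)*39 = 13)
R = 7
R*S = 7*13 = 91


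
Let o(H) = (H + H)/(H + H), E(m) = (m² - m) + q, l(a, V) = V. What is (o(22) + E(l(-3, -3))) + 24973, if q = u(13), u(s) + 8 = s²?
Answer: 25147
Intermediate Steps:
u(s) = -8 + s²
q = 161 (q = -8 + 13² = -8 + 169 = 161)
E(m) = 161 + m² - m (E(m) = (m² - m) + 161 = 161 + m² - m)
o(H) = 1 (o(H) = (2*H)/((2*H)) = (2*H)*(1/(2*H)) = 1)
(o(22) + E(l(-3, -3))) + 24973 = (1 + (161 + (-3)² - 1*(-3))) + 24973 = (1 + (161 + 9 + 3)) + 24973 = (1 + 173) + 24973 = 174 + 24973 = 25147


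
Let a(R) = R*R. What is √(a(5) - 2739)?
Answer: I*√2714 ≈ 52.096*I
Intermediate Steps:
a(R) = R²
√(a(5) - 2739) = √(5² - 2739) = √(25 - 2739) = √(-2714) = I*√2714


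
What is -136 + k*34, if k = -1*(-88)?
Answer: 2856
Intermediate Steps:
k = 88
-136 + k*34 = -136 + 88*34 = -136 + 2992 = 2856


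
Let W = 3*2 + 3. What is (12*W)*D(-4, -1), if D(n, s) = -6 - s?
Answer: -540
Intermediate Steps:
W = 9 (W = 6 + 3 = 9)
(12*W)*D(-4, -1) = (12*9)*(-6 - 1*(-1)) = 108*(-6 + 1) = 108*(-5) = -540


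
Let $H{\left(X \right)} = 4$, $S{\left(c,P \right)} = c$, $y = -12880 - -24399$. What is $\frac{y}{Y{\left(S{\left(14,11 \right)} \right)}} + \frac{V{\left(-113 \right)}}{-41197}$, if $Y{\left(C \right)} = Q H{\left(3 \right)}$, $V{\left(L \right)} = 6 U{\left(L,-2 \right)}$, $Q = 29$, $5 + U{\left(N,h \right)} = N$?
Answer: $\frac{474630371}{4778852} \approx 99.319$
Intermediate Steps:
$y = 11519$ ($y = -12880 + 24399 = 11519$)
$U{\left(N,h \right)} = -5 + N$
$V{\left(L \right)} = -30 + 6 L$ ($V{\left(L \right)} = 6 \left(-5 + L\right) = -30 + 6 L$)
$Y{\left(C \right)} = 116$ ($Y{\left(C \right)} = 29 \cdot 4 = 116$)
$\frac{y}{Y{\left(S{\left(14,11 \right)} \right)}} + \frac{V{\left(-113 \right)}}{-41197} = \frac{11519}{116} + \frac{-30 + 6 \left(-113\right)}{-41197} = 11519 \cdot \frac{1}{116} + \left(-30 - 678\right) \left(- \frac{1}{41197}\right) = \frac{11519}{116} - - \frac{708}{41197} = \frac{11519}{116} + \frac{708}{41197} = \frac{474630371}{4778852}$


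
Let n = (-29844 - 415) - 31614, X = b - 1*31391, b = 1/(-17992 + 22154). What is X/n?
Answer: 130649341/257515426 ≈ 0.50735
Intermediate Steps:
b = 1/4162 ≈ 0.00024027
X = -130649341/4162 (X = 1/4162 - 1*31391 = 1/4162 - 31391 = -130649341/4162 ≈ -31391.)
n = -61873 (n = -30259 - 31614 = -61873)
X/n = -130649341/4162/(-61873) = -130649341/4162*(-1/61873) = 130649341/257515426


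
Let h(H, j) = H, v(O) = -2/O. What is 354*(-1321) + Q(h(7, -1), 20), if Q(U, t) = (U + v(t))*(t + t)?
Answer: -467358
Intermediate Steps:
Q(U, t) = 2*t*(U - 2/t) (Q(U, t) = (U - 2/t)*(t + t) = (U - 2/t)*(2*t) = 2*t*(U - 2/t))
354*(-1321) + Q(h(7, -1), 20) = 354*(-1321) + (-4 + 2*7*20) = -467634 + (-4 + 280) = -467634 + 276 = -467358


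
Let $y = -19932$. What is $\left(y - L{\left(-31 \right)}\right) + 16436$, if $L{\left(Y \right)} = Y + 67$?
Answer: $-3532$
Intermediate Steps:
$L{\left(Y \right)} = 67 + Y$
$\left(y - L{\left(-31 \right)}\right) + 16436 = \left(-19932 - \left(67 - 31\right)\right) + 16436 = \left(-19932 - 36\right) + 16436 = -19968 + 16436 = -3532$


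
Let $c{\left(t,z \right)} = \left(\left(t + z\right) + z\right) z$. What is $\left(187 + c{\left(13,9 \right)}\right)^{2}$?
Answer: $217156$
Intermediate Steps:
$c{\left(t,z \right)} = z \left(t + 2 z\right)$ ($c{\left(t,z \right)} = \left(t + 2 z\right) z = z \left(t + 2 z\right)$)
$\left(187 + c{\left(13,9 \right)}\right)^{2} = \left(187 + 9 \left(13 + 2 \cdot 9\right)\right)^{2} = \left(187 + 9 \left(13 + 18\right)\right)^{2} = \left(187 + 9 \cdot 31\right)^{2} = \left(187 + 279\right)^{2} = 466^{2} = 217156$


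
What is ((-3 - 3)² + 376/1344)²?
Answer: 37149025/28224 ≈ 1316.2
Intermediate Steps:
((-3 - 3)² + 376/1344)² = ((-6)² + 376*(1/1344))² = (36 + 47/168)² = (6095/168)² = 37149025/28224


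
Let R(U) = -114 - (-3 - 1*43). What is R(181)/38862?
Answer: -2/1143 ≈ -0.0017498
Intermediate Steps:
R(U) = -68 (R(U) = -114 - (-3 - 43) = -114 - 1*(-46) = -114 + 46 = -68)
R(181)/38862 = -68/38862 = -68*1/38862 = -2/1143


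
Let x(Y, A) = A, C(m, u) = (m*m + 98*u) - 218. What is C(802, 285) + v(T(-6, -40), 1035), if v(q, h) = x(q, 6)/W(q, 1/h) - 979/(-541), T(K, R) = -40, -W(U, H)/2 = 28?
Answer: 10163061357/15148 ≈ 6.7092e+5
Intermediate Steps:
C(m, u) = -218 + m**2 + 98*u (C(m, u) = (m**2 + 98*u) - 218 = -218 + m**2 + 98*u)
W(U, H) = -56 (W(U, H) = -2*28 = -56)
v(q, h) = 25789/15148 (v(q, h) = 6/(-56) - 979/(-541) = 6*(-1/56) - 979*(-1/541) = -3/28 + 979/541 = 25789/15148)
C(802, 285) + v(T(-6, -40), 1035) = (-218 + 802**2 + 98*285) + 25789/15148 = (-218 + 643204 + 27930) + 25789/15148 = 670916 + 25789/15148 = 10163061357/15148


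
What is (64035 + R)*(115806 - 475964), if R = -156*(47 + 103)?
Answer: -14635020330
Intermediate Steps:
R = -23400 (R = -156*150 = -23400)
(64035 + R)*(115806 - 475964) = (64035 - 23400)*(115806 - 475964) = 40635*(-360158) = -14635020330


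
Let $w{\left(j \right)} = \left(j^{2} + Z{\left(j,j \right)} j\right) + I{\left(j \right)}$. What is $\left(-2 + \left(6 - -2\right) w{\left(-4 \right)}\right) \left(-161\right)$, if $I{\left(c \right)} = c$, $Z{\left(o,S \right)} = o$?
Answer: $-35742$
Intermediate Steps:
$w{\left(j \right)} = j + 2 j^{2}$ ($w{\left(j \right)} = \left(j^{2} + j j\right) + j = \left(j^{2} + j^{2}\right) + j = 2 j^{2} + j = j + 2 j^{2}$)
$\left(-2 + \left(6 - -2\right) w{\left(-4 \right)}\right) \left(-161\right) = \left(-2 + \left(6 - -2\right) \left(- 4 \left(1 + 2 \left(-4\right)\right)\right)\right) \left(-161\right) = \left(-2 + \left(6 + 2\right) \left(- 4 \left(1 - 8\right)\right)\right) \left(-161\right) = \left(-2 + 8 \left(\left(-4\right) \left(-7\right)\right)\right) \left(-161\right) = \left(-2 + 8 \cdot 28\right) \left(-161\right) = \left(-2 + 224\right) \left(-161\right) = 222 \left(-161\right) = -35742$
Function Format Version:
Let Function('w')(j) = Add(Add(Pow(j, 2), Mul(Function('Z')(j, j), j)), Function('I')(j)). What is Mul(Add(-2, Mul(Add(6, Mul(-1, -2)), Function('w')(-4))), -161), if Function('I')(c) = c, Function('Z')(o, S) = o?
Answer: -35742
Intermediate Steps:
Function('w')(j) = Add(j, Mul(2, Pow(j, 2))) (Function('w')(j) = Add(Add(Pow(j, 2), Mul(j, j)), j) = Add(Add(Pow(j, 2), Pow(j, 2)), j) = Add(Mul(2, Pow(j, 2)), j) = Add(j, Mul(2, Pow(j, 2))))
Mul(Add(-2, Mul(Add(6, Mul(-1, -2)), Function('w')(-4))), -161) = Mul(Add(-2, Mul(Add(6, Mul(-1, -2)), Mul(-4, Add(1, Mul(2, -4))))), -161) = Mul(Add(-2, Mul(Add(6, 2), Mul(-4, Add(1, -8)))), -161) = Mul(Add(-2, Mul(8, Mul(-4, -7))), -161) = Mul(Add(-2, Mul(8, 28)), -161) = Mul(Add(-2, 224), -161) = Mul(222, -161) = -35742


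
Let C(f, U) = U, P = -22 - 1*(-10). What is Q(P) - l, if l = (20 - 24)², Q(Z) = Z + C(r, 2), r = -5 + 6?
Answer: -26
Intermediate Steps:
r = 1
P = -12 (P = -22 + 10 = -12)
Q(Z) = 2 + Z (Q(Z) = Z + 2 = 2 + Z)
l = 16 (l = (-4)² = 16)
Q(P) - l = (2 - 12) - 1*16 = -10 - 16 = -26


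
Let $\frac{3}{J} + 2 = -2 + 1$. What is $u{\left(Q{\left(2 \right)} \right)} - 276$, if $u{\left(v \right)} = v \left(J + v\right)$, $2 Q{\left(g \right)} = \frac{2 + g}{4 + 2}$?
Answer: $- \frac{2486}{9} \approx -276.22$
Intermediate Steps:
$J = -1$ ($J = \frac{3}{-2 + \left(-2 + 1\right)} = \frac{3}{-2 - 1} = \frac{3}{-3} = 3 \left(- \frac{1}{3}\right) = -1$)
$Q{\left(g \right)} = \frac{1}{6} + \frac{g}{12}$ ($Q{\left(g \right)} = \frac{\left(2 + g\right) \frac{1}{4 + 2}}{2} = \frac{\left(2 + g\right) \frac{1}{6}}{2} = \frac{\frac{1}{3} + \frac{g}{6}}{2} = \frac{1}{6} + \frac{g}{12}$)
$u{\left(v \right)} = v \left(-1 + v\right)$
$u{\left(Q{\left(2 \right)} \right)} - 276 = \left(\frac{1}{6} + \frac{1}{12} \cdot 2\right) \left(-1 + \left(\frac{1}{6} + \frac{1}{12} \cdot 2\right)\right) - 276 = \left(\frac{1}{6} + \frac{1}{6}\right) \left(-1 + \left(\frac{1}{6} + \frac{1}{6}\right)\right) - 276 = \frac{-1 + \frac{1}{3}}{3} - 276 = \frac{1}{3} \left(- \frac{2}{3}\right) - 276 = - \frac{2}{9} - 276 = - \frac{2486}{9}$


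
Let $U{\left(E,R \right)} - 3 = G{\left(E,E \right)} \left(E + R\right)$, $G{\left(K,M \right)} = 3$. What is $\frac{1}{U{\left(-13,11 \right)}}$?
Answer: $- \frac{1}{3} \approx -0.33333$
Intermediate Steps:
$U{\left(E,R \right)} = 3 + 3 E + 3 R$ ($U{\left(E,R \right)} = 3 + 3 \left(E + R\right) = 3 + \left(3 E + 3 R\right) = 3 + 3 E + 3 R$)
$\frac{1}{U{\left(-13,11 \right)}} = \frac{1}{3 + 3 \left(-13\right) + 3 \cdot 11} = \frac{1}{3 - 39 + 33} = \frac{1}{-3} = - \frac{1}{3}$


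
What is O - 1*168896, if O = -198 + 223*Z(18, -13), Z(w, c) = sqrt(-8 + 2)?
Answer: -169094 + 223*I*sqrt(6) ≈ -1.6909e+5 + 546.24*I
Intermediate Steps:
Z(w, c) = I*sqrt(6) (Z(w, c) = sqrt(-6) = I*sqrt(6))
O = -198 + 223*I*sqrt(6) (O = -198 + 223*(I*sqrt(6)) = -198 + 223*I*sqrt(6) ≈ -198.0 + 546.24*I)
O - 1*168896 = (-198 + 223*I*sqrt(6)) - 1*168896 = (-198 + 223*I*sqrt(6)) - 168896 = -169094 + 223*I*sqrt(6)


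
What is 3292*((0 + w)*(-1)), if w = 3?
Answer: -9876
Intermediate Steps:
3292*((0 + w)*(-1)) = 3292*((0 + 3)*(-1)) = 3292*(3*(-1)) = 3292*(-3) = -9876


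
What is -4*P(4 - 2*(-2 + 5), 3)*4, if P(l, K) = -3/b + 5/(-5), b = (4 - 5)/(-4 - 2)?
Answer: 304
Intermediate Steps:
b = ⅙ (b = -1/(-6) = -1*(-⅙) = ⅙ ≈ 0.16667)
P(l, K) = -19 (P(l, K) = -3/⅙ + 5/(-5) = -3*6 + 5*(-⅕) = -18 - 1 = -19)
-4*P(4 - 2*(-2 + 5), 3)*4 = -4*(-19)*4 = 76*4 = 304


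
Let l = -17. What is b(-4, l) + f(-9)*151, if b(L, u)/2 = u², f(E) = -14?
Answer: -1536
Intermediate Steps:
b(L, u) = 2*u²
b(-4, l) + f(-9)*151 = 2*(-17)² - 14*151 = 2*289 - 2114 = 578 - 2114 = -1536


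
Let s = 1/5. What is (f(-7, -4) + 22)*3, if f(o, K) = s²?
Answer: 1653/25 ≈ 66.120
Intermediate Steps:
s = ⅕ ≈ 0.20000
f(o, K) = 1/25 (f(o, K) = (⅕)² = 1/25)
(f(-7, -4) + 22)*3 = (1/25 + 22)*3 = (551/25)*3 = 1653/25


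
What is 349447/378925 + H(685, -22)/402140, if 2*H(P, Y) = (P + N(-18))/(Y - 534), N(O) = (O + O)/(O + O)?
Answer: 15626533769441/16944756024400 ≈ 0.92220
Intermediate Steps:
N(O) = 1 (N(O) = (2*O)/((2*O)) = (2*O)*(1/(2*O)) = 1)
H(P, Y) = (1 + P)/(2*(-534 + Y)) (H(P, Y) = ((P + 1)/(Y - 534))/2 = ((1 + P)/(-534 + Y))/2 = (1 + P)/(2*(-534 + Y)))
349447/378925 + H(685, -22)/402140 = 349447/378925 + ((1 + 685)/(2*(-534 - 22)))/402140 = 349447*(1/378925) + ((½)*686/(-556))*(1/402140) = 349447/378925 + ((½)*(-1/556)*686)*(1/402140) = 349447/378925 - 343/556*1/402140 = 349447/378925 - 343/223589840 = 15626533769441/16944756024400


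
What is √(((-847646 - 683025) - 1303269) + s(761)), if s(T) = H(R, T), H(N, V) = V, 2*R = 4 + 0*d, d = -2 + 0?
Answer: I*√2833179 ≈ 1683.2*I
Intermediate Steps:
d = -2
R = 2 (R = (4 + 0*(-2))/2 = (4 + 0)/2 = (½)*4 = 2)
s(T) = T
√(((-847646 - 683025) - 1303269) + s(761)) = √(((-847646 - 683025) - 1303269) + 761) = √((-1530671 - 1303269) + 761) = √(-2833940 + 761) = √(-2833179) = I*√2833179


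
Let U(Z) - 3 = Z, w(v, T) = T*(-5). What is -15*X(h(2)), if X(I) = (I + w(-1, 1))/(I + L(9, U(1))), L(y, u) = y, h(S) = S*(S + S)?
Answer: -45/17 ≈ -2.6471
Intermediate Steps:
h(S) = 2*S**2 (h(S) = S*(2*S) = 2*S**2)
w(v, T) = -5*T
U(Z) = 3 + Z
X(I) = (-5 + I)/(9 + I) (X(I) = (I - 5*1)/(I + 9) = (I - 5)/(9 + I) = (-5 + I)/(9 + I))
-15*X(h(2)) = -15*(-5 + 2*2**2)/(9 + 2*2**2) = -15*(-5 + 2*4)/(9 + 2*4) = -15*(-5 + 8)/(9 + 8) = -15*3/17 = -45/17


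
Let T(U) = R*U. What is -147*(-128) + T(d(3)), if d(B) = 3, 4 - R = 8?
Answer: 18804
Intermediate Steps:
R = -4 (R = 4 - 1*8 = 4 - 8 = -4)
T(U) = -4*U
-147*(-128) + T(d(3)) = -147*(-128) - 4*3 = 18816 - 12 = 18804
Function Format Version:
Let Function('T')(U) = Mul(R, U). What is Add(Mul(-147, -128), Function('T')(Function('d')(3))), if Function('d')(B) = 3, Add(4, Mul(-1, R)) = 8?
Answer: 18804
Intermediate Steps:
R = -4 (R = Add(4, Mul(-1, 8)) = Add(4, -8) = -4)
Function('T')(U) = Mul(-4, U)
Add(Mul(-147, -128), Function('T')(Function('d')(3))) = Add(Mul(-147, -128), Mul(-4, 3)) = Add(18816, -12) = 18804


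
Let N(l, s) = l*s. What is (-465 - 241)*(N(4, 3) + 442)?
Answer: -320524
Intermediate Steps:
(-465 - 241)*(N(4, 3) + 442) = (-465 - 241)*(4*3 + 442) = -706*(12 + 442) = -706*454 = -320524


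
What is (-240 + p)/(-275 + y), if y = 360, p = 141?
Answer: -99/85 ≈ -1.1647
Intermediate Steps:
(-240 + p)/(-275 + y) = (-240 + 141)/(-275 + 360) = -99/85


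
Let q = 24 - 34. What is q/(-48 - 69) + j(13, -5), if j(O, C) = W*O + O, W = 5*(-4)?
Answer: -28889/117 ≈ -246.91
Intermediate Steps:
W = -20
j(O, C) = -19*O (j(O, C) = -20*O + O = -19*O)
q = -10
q/(-48 - 69) + j(13, -5) = -10/(-48 - 69) - 19*13 = -10/(-117) - 247 = -10*(-1/117) - 247 = 10/117 - 247 = -28889/117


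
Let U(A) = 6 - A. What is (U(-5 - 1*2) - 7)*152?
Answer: 912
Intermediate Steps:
(U(-5 - 1*2) - 7)*152 = ((6 - (-5 - 1*2)) - 7)*152 = ((6 - (-5 - 2)) - 7)*152 = ((6 - 1*(-7)) - 7)*152 = ((6 + 7) - 7)*152 = (13 - 7)*152 = 6*152 = 912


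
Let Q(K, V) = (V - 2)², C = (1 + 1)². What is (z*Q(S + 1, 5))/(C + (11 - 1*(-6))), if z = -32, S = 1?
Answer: -96/7 ≈ -13.714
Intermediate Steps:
C = 4 (C = 2² = 4)
Q(K, V) = (-2 + V)²
(z*Q(S + 1, 5))/(C + (11 - 1*(-6))) = (-32*(-2 + 5)²)/(4 + (11 - 1*(-6))) = (-32*3²)/(4 + (11 + 6)) = (-32*9)/(4 + 17) = -288/21 = -288*1/21 = -96/7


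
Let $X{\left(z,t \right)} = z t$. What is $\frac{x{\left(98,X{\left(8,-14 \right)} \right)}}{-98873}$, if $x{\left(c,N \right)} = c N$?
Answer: $\frac{10976}{98873} \approx 0.11101$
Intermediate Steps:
$X{\left(z,t \right)} = t z$
$x{\left(c,N \right)} = N c$
$\frac{x{\left(98,X{\left(8,-14 \right)} \right)}}{-98873} = \frac{\left(-14\right) 8 \cdot 98}{-98873} = \left(-112\right) 98 \left(- \frac{1}{98873}\right) = \left(-10976\right) \left(- \frac{1}{98873}\right) = \frac{10976}{98873}$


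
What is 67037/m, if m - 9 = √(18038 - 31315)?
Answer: 603333/13358 - 67037*I*√13277/13358 ≈ 45.166 - 578.26*I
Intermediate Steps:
m = 9 + I*√13277 (m = 9 + √(18038 - 31315) = 9 + √(-13277) = 9 + I*√13277 ≈ 9.0 + 115.23*I)
67037/m = 67037/(9 + I*√13277)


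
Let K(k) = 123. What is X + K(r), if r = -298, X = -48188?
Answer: -48065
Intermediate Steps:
X + K(r) = -48188 + 123 = -48065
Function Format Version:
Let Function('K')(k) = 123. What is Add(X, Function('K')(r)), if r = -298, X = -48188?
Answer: -48065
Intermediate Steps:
Add(X, Function('K')(r)) = Add(-48188, 123) = -48065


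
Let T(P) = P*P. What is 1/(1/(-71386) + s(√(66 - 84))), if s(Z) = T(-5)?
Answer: 71386/1784649 ≈ 0.040000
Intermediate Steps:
T(P) = P²
s(Z) = 25 (s(Z) = (-5)² = 25)
1/(1/(-71386) + s(√(66 - 84))) = 1/(1/(-71386) + 25) = 1/(-1/71386 + 25) = 1/(1784649/71386) = 71386/1784649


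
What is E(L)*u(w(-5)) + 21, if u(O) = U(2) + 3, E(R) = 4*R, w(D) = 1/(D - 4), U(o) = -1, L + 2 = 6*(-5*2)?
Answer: -475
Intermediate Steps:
L = -62 (L = -2 + 6*(-5*2) = -2 + 6*(-10) = -2 - 60 = -62)
w(D) = 1/(-4 + D)
u(O) = 2 (u(O) = -1 + 3 = 2)
E(L)*u(w(-5)) + 21 = (4*(-62))*2 + 21 = -248*2 + 21 = -496 + 21 = -475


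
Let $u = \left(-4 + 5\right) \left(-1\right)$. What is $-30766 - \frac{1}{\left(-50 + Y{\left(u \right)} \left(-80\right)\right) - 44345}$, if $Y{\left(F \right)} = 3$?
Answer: $- \frac{1373240409}{44635} \approx -30766.0$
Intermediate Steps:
$u = -1$ ($u = 1 \left(-1\right) = -1$)
$-30766 - \frac{1}{\left(-50 + Y{\left(u \right)} \left(-80\right)\right) - 44345} = -30766 - \frac{1}{\left(-50 + 3 \left(-80\right)\right) - 44345} = -30766 - \frac{1}{\left(-50 - 240\right) - 44345} = -30766 - \frac{1}{-290 - 44345} = -30766 - \frac{1}{-44635} = -30766 - - \frac{1}{44635} = -30766 + \frac{1}{44635} = - \frac{1373240409}{44635}$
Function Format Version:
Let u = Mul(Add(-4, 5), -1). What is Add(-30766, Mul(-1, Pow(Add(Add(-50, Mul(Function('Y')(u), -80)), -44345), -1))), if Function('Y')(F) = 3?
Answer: Rational(-1373240409, 44635) ≈ -30766.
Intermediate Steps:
u = -1 (u = Mul(1, -1) = -1)
Add(-30766, Mul(-1, Pow(Add(Add(-50, Mul(Function('Y')(u), -80)), -44345), -1))) = Add(-30766, Mul(-1, Pow(Add(Add(-50, Mul(3, -80)), -44345), -1))) = Add(-30766, Mul(-1, Pow(Add(Add(-50, -240), -44345), -1))) = Add(-30766, Mul(-1, Pow(Add(-290, -44345), -1))) = Add(-30766, Mul(-1, Pow(-44635, -1))) = Add(-30766, Mul(-1, Rational(-1, 44635))) = Add(-30766, Rational(1, 44635)) = Rational(-1373240409, 44635)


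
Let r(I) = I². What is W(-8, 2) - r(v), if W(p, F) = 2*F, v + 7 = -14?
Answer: -437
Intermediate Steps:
v = -21 (v = -7 - 14 = -21)
W(-8, 2) - r(v) = 2*2 - 1*(-21)² = 4 - 1*441 = 4 - 441 = -437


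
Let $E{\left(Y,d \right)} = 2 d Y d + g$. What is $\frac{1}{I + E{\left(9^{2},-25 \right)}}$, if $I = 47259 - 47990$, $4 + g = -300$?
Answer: $\frac{1}{100215} \approx 9.9785 \cdot 10^{-6}$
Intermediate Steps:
$g = -304$ ($g = -4 - 300 = -304$)
$E{\left(Y,d \right)} = -304 + 2 Y d^{2}$ ($E{\left(Y,d \right)} = 2 d Y d - 304 = 2 Y d d - 304 = 2 Y d^{2} - 304 = -304 + 2 Y d^{2}$)
$I = -731$ ($I = 47259 - 47990 = -731$)
$\frac{1}{I + E{\left(9^{2},-25 \right)}} = \frac{1}{-731 - \left(304 - 2 \cdot 9^{2} \left(-25\right)^{2}\right)} = \frac{1}{-731 - \left(304 - 101250\right)} = \frac{1}{-731 + \left(-304 + 101250\right)} = \frac{1}{-731 + 100946} = \frac{1}{100215}$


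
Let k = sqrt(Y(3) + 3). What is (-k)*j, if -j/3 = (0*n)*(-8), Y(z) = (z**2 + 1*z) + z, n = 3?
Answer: 0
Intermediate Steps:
Y(z) = z**2 + 2*z (Y(z) = (z**2 + z) + z = (z + z**2) + z = z**2 + 2*z)
k = 3*sqrt(2) (k = sqrt(3*(2 + 3) + 3) = sqrt(3*5 + 3) = sqrt(15 + 3) = sqrt(18) = 3*sqrt(2) ≈ 4.2426)
j = 0 (j = -3*0*3*(-8) = -0*(-8) = -3*0 = 0)
(-k)*j = -3*sqrt(2)*0 = 0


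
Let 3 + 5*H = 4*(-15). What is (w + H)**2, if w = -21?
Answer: 28224/25 ≈ 1129.0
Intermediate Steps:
H = -63/5 (H = -3/5 + (4*(-15))/5 = -3/5 + (1/5)*(-60) = -3/5 - 12 = -63/5 ≈ -12.600)
(w + H)**2 = (-21 - 63/5)**2 = (-168/5)**2 = 28224/25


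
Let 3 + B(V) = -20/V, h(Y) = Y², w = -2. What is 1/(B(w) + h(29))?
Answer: 1/848 ≈ 0.0011792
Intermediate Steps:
B(V) = -3 - 20/V
1/(B(w) + h(29)) = 1/((-3 - 20/(-2)) + 29²) = 1/((-3 - 20*(-½)) + 841) = 1/((-3 + 10) + 841) = 1/(7 + 841) = 1/848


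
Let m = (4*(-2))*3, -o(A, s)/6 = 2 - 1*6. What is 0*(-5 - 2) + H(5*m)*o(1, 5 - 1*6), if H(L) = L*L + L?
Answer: 342720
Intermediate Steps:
o(A, s) = 24 (o(A, s) = -6*(2 - 1*6) = -6*(2 - 6) = -6*(-4) = 24)
m = -24 (m = -8*3 = -24)
H(L) = L + L**2 (H(L) = L**2 + L = L + L**2)
0*(-5 - 2) + H(5*m)*o(1, 5 - 1*6) = 0*(-5 - 2) + ((5*(-24))*(1 + 5*(-24)))*24 = 0*(-7) - 120*(1 - 120)*24 = 0 - 120*(-119)*24 = 0 + 14280*24 = 0 + 342720 = 342720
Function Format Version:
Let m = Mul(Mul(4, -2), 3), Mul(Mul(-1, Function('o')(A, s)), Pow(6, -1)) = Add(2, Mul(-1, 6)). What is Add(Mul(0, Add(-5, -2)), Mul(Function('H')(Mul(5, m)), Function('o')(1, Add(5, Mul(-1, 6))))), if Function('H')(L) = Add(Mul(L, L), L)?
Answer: 342720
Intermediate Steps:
Function('o')(A, s) = 24 (Function('o')(A, s) = Mul(-6, Add(2, Mul(-1, 6))) = Mul(-6, Add(2, -6)) = Mul(-6, -4) = 24)
m = -24 (m = Mul(-8, 3) = -24)
Function('H')(L) = Add(L, Pow(L, 2)) (Function('H')(L) = Add(Pow(L, 2), L) = Add(L, Pow(L, 2)))
Add(Mul(0, Add(-5, -2)), Mul(Function('H')(Mul(5, m)), Function('o')(1, Add(5, Mul(-1, 6))))) = Add(Mul(0, Add(-5, -2)), Mul(Mul(Mul(5, -24), Add(1, Mul(5, -24))), 24)) = Add(Mul(0, -7), Mul(Mul(-120, Add(1, -120)), 24)) = Add(0, Mul(Mul(-120, -119), 24)) = Add(0, Mul(14280, 24)) = Add(0, 342720) = 342720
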